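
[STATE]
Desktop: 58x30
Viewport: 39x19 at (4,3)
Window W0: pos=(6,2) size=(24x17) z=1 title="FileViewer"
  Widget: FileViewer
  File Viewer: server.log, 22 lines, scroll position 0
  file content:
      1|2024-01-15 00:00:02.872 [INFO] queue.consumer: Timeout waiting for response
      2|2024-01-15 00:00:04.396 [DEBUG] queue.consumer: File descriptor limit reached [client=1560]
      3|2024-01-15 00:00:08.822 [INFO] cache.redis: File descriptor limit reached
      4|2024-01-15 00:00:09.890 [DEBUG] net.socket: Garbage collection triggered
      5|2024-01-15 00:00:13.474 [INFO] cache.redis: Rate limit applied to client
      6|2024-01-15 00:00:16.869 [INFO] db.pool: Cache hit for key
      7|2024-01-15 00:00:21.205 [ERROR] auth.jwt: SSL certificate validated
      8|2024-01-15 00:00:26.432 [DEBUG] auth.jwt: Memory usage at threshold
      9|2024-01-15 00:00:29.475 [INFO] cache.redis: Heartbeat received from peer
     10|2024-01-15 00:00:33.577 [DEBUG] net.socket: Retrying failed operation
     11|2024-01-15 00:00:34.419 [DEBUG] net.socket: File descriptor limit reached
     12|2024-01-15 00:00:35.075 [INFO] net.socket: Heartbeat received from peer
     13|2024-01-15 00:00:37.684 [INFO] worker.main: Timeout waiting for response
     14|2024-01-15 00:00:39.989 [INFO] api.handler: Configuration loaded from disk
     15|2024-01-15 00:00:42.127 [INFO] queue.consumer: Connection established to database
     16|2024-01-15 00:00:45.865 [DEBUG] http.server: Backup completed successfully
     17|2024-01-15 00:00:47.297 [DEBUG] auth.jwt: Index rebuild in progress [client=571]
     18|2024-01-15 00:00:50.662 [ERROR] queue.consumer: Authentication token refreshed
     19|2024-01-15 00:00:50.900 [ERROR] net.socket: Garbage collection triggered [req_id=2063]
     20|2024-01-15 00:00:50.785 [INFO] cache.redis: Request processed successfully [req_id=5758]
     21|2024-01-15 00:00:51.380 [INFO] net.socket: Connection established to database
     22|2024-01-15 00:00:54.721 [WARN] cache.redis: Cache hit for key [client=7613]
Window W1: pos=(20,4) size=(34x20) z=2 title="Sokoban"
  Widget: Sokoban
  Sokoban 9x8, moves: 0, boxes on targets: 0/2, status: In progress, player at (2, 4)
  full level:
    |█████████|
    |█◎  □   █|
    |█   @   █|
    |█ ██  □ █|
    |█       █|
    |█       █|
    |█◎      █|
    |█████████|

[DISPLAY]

  ┃ FileViewer           ┃             
  ┠─────────────┏━━━━━━━━━━━━━━━━━━━━━━
  ┃2024-01-15 00┃ Sokoban              
  ┃2024-01-15 00┠──────────────────────
  ┃2024-01-15 00┃█████████             
  ┃2024-01-15 00┃█◎  □   █             
  ┃2024-01-15 00┃█   @   █             
  ┃2024-01-15 00┃█ ██  □ █             
  ┃2024-01-15 00┃█       █             
  ┃2024-01-15 00┃█       █             
  ┃2024-01-15 00┃█◎      █             
  ┃2024-01-15 00┃█████████             
  ┃2024-01-15 00┃Moves: 0  0/2         
  ┃2024-01-15 00┃                      
  ┃2024-01-15 00┃                      
  ┗━━━━━━━━━━━━━┃                      
                ┃                      
                ┃                      
                ┃                      


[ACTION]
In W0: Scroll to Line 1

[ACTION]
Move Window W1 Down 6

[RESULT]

  ┃ FileViewer           ┃             
  ┠──────────────────────┨             
  ┃2024-01-15 00:00:02.8▲┃             
  ┃2024-01-15 00:00:04.3█┃             
  ┃2024-01-15 00:00:08.8░┃             
  ┃2024-01-15 00:00:09.8░┃             
  ┃2024-01-15 00:00:13.4░┃             
  ┃2024-01-15 00┏━━━━━━━━━━━━━━━━━━━━━━
  ┃2024-01-15 00┃ Sokoban              
  ┃2024-01-15 00┠──────────────────────
  ┃2024-01-15 00┃█████████             
  ┃2024-01-15 00┃█◎  □   █             
  ┃2024-01-15 00┃█   @   █             
  ┃2024-01-15 00┃█ ██  □ █             
  ┃2024-01-15 00┃█       █             
  ┗━━━━━━━━━━━━━┃█       █             
                ┃█◎      █             
                ┃█████████             
                ┃Moves: 0  0/2         


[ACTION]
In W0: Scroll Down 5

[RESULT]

  ┃ FileViewer           ┃             
  ┠──────────────────────┨             
  ┃2024-01-15 00:00:16.8▲┃             
  ┃2024-01-15 00:00:21.2░┃             
  ┃2024-01-15 00:00:26.4░┃             
  ┃2024-01-15 00:00:29.4░┃             
  ┃2024-01-15 00:00:33.5░┃             
  ┃2024-01-15 00┏━━━━━━━━━━━━━━━━━━━━━━
  ┃2024-01-15 00┃ Sokoban              
  ┃2024-01-15 00┠──────────────────────
  ┃2024-01-15 00┃█████████             
  ┃2024-01-15 00┃█◎  □   █             
  ┃2024-01-15 00┃█   @   █             
  ┃2024-01-15 00┃█ ██  □ █             
  ┃2024-01-15 00┃█       █             
  ┗━━━━━━━━━━━━━┃█       █             
                ┃█◎      █             
                ┃█████████             
                ┃Moves: 0  0/2         


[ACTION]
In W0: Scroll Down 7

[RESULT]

  ┃ FileViewer           ┃             
  ┠──────────────────────┨             
  ┃2024-01-15 00:00:33.5▲┃             
  ┃2024-01-15 00:00:34.4░┃             
  ┃2024-01-15 00:00:35.0░┃             
  ┃2024-01-15 00:00:37.6░┃             
  ┃2024-01-15 00:00:39.9░┃             
  ┃2024-01-15 00┏━━━━━━━━━━━━━━━━━━━━━━
  ┃2024-01-15 00┃ Sokoban              
  ┃2024-01-15 00┠──────────────────────
  ┃2024-01-15 00┃█████████             
  ┃2024-01-15 00┃█◎  □   █             
  ┃2024-01-15 00┃█   @   █             
  ┃2024-01-15 00┃█ ██  □ █             
  ┃2024-01-15 00┃█       █             
  ┗━━━━━━━━━━━━━┃█       █             
                ┃█◎      █             
                ┃█████████             
                ┃Moves: 0  0/2         


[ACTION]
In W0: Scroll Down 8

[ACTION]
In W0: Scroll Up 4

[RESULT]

  ┃ FileViewer           ┃             
  ┠──────────────────────┨             
  ┃2024-01-15 00:00:16.8▲┃             
  ┃2024-01-15 00:00:21.2░┃             
  ┃2024-01-15 00:00:26.4░┃             
  ┃2024-01-15 00:00:29.4░┃             
  ┃2024-01-15 00:00:33.5░┃             
  ┃2024-01-15 00┏━━━━━━━━━━━━━━━━━━━━━━
  ┃2024-01-15 00┃ Sokoban              
  ┃2024-01-15 00┠──────────────────────
  ┃2024-01-15 00┃█████████             
  ┃2024-01-15 00┃█◎  □   █             
  ┃2024-01-15 00┃█   @   █             
  ┃2024-01-15 00┃█ ██  □ █             
  ┃2024-01-15 00┃█       █             
  ┗━━━━━━━━━━━━━┃█       █             
                ┃█◎      █             
                ┃█████████             
                ┃Moves: 0  0/2         


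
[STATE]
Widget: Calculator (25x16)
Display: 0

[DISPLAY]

                        0
┌───┬───┬───┬───┐        
│ 7 │ 8 │ 9 │ ÷ │        
├───┼───┼───┼───┤        
│ 4 │ 5 │ 6 │ × │        
├───┼───┼───┼───┤        
│ 1 │ 2 │ 3 │ - │        
├───┼───┼───┼───┤        
│ 0 │ . │ = │ + │        
├───┼───┼───┼───┤        
│ C │ MC│ MR│ M+│        
└───┴───┴───┴───┘        
                         
                         
                         
                         


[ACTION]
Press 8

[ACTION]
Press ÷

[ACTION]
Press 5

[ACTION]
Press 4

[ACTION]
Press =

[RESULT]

             0.1481481481
┌───┬───┬───┬───┐        
│ 7 │ 8 │ 9 │ ÷ │        
├───┼───┼───┼───┤        
│ 4 │ 5 │ 6 │ × │        
├───┼───┼───┼───┤        
│ 1 │ 2 │ 3 │ - │        
├───┼───┼───┼───┤        
│ 0 │ . │ = │ + │        
├───┼───┼───┼───┤        
│ C │ MC│ MR│ M+│        
└───┴───┴───┴───┘        
                         
                         
                         
                         


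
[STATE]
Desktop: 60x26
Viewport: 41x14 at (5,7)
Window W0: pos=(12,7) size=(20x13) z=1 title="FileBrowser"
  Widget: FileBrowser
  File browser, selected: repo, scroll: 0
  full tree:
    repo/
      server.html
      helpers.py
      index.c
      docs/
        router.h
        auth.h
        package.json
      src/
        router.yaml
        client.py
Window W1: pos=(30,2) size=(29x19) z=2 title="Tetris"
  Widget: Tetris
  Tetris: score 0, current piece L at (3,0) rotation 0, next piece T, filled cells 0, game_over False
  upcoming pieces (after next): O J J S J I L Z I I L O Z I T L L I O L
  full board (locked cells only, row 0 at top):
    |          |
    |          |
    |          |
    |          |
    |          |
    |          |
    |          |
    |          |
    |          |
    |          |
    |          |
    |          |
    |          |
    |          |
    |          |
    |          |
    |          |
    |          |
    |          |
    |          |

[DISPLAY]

       ┏━━━━━━━━━━━━━━━━━┃          │▒▒▒ 
       ┃ FileBrowser     ┃          │    
       ┠─────────────────┃          │    
       ┃> [-] repo/      ┃          │    
       ┃    server.html  ┃          │Scor
       ┃    helpers.py   ┃          │0   
       ┃    index.c      ┃          │    
       ┃    [+] docs/    ┃          │    
       ┃    [+] src/     ┃          │    
       ┃                 ┃          │    
       ┃                 ┃          │    
       ┃                 ┃          │    
       ┗━━━━━━━━━━━━━━━━━┃          │    
                         ┗━━━━━━━━━━━━━━━


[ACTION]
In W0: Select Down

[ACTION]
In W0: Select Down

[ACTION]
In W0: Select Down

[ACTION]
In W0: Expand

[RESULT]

       ┏━━━━━━━━━━━━━━━━━┃          │▒▒▒ 
       ┃ FileBrowser     ┃          │    
       ┠─────────────────┃          │    
       ┃  [-] repo/      ┃          │    
       ┃    server.html  ┃          │Scor
       ┃    helpers.py   ┃          │0   
       ┃  > index.c      ┃          │    
       ┃    [+] docs/    ┃          │    
       ┃    [+] src/     ┃          │    
       ┃                 ┃          │    
       ┃                 ┃          │    
       ┃                 ┃          │    
       ┗━━━━━━━━━━━━━━━━━┃          │    
                         ┗━━━━━━━━━━━━━━━


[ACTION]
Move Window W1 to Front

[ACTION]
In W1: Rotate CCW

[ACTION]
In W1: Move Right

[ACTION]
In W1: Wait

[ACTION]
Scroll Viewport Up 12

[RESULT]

                                         
                                         
                         ┏━━━━━━━━━━━━━━━
                         ┃ Tetris        
                         ┠───────────────
                         ┃          │Next
                         ┃          │ ▒  
       ┏━━━━━━━━━━━━━━━━━┃          │▒▒▒ 
       ┃ FileBrowser     ┃          │    
       ┠─────────────────┃          │    
       ┃  [-] repo/      ┃          │    
       ┃    server.html  ┃          │Scor
       ┃    helpers.py   ┃          │0   
       ┃  > index.c      ┃          │    


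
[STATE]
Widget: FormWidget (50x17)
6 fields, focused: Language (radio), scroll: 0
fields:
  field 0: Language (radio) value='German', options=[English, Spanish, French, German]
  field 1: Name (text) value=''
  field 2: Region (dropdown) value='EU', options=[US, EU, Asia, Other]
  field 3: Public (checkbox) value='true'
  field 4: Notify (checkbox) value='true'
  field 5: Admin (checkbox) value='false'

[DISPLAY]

> Language:   ( ) English  ( ) Spanish  ( ) French
  Name:       [                                  ]
  Region:     [EU                               ▼]
  Public:     [x]                                 
  Notify:     [x]                                 
  Admin:      [ ]                                 
                                                  
                                                  
                                                  
                                                  
                                                  
                                                  
                                                  
                                                  
                                                  
                                                  
                                                  


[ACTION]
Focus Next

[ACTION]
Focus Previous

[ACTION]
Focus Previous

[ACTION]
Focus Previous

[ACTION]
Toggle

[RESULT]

  Language:   ( ) English  ( ) Spanish  ( ) French
  Name:       [                                  ]
  Region:     [EU                               ▼]
  Public:     [x]                                 
> Notify:     [ ]                                 
  Admin:      [ ]                                 
                                                  
                                                  
                                                  
                                                  
                                                  
                                                  
                                                  
                                                  
                                                  
                                                  
                                                  


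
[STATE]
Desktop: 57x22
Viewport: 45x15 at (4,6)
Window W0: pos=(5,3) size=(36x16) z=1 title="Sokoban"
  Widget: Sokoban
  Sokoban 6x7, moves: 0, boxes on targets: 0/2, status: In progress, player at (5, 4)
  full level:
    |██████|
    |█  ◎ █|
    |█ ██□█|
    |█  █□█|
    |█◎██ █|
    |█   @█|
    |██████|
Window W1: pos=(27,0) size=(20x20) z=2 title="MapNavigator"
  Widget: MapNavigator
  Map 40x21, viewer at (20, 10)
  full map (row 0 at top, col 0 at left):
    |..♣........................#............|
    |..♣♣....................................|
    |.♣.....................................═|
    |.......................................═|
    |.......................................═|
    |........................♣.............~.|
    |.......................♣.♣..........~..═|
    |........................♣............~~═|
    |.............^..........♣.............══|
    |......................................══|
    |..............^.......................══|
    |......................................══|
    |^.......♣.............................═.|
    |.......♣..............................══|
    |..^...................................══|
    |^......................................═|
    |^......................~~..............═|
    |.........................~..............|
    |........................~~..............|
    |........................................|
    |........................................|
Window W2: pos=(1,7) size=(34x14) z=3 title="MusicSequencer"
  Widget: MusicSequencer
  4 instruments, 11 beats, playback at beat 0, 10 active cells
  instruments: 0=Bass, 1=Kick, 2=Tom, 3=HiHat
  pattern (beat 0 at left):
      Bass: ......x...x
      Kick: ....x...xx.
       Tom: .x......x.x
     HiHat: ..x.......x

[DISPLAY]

 ┃██████               ┃.............♣....┃  
━━━━━━━━━━━━━━━━━━━━━━━━━━━━━━┓.....♣.♣...┃  
usicSequencer                 ┃......♣....┃  
──────────────────────────────┨......♣....┃  
    ▼1234567890               ┃...........┃  
Bass······█···█               ┃..@........┃  
Kick····█···██·               ┃...........┃  
 Tom·█······█·█               ┃...........┃  
iHat··█·······█               ┃...........┃  
                              ┃...........┃  
                              ┃...........┃  
                              ┃.....~~....┃  
                              ┃.......~...┃  
                              ┃━━━━━━━━━━━┛  
━━━━━━━━━━━━━━━━━━━━━━━━━━━━━━┛              


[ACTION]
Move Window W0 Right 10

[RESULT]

           ┃██████     ┃.............♣....┃  
━━━━━━━━━━━━━━━━━━━━━━━━━━━━━━┓.....♣.♣...┃  
usicSequencer                 ┃......♣....┃  
──────────────────────────────┨......♣....┃  
    ▼1234567890               ┃...........┃  
Bass······█···█               ┃..@........┃  
Kick····█···██·               ┃...........┃  
 Tom·█······█·█               ┃...........┃  
iHat··█·······█               ┃...........┃  
                              ┃...........┃  
                              ┃...........┃  
                              ┃.....~~....┃  
                              ┃.......~...┃━━
                              ┃━━━━━━━━━━━┛  
━━━━━━━━━━━━━━━━━━━━━━━━━━━━━━┛              


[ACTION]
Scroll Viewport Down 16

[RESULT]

━━━━━━━━━━━━━━━━━━━━━━━━━━━━━━┓.....♣.♣...┃  
usicSequencer                 ┃......♣....┃  
──────────────────────────────┨......♣....┃  
    ▼1234567890               ┃...........┃  
Bass······█···█               ┃..@........┃  
Kick····█···██·               ┃...........┃  
 Tom·█······█·█               ┃...........┃  
iHat··█·······█               ┃...........┃  
                              ┃...........┃  
                              ┃...........┃  
                              ┃.....~~....┃  
                              ┃.......~...┃━━
                              ┃━━━━━━━━━━━┛  
━━━━━━━━━━━━━━━━━━━━━━━━━━━━━━┛              
                                             


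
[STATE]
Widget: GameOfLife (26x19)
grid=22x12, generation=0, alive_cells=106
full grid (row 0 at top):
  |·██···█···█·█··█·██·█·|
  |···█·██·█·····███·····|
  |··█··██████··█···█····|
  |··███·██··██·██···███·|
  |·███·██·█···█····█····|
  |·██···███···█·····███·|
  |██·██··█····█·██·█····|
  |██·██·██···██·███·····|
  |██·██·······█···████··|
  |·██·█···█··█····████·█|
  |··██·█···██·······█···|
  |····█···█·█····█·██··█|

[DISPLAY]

Gen: 0                    
·██···█···█·█··█·██·█·    
···█·██·█·····███·····    
··█··██████··█···█····    
··███·██··██·██···███·    
·███·██·█···█····█····    
·██···███···█·····███·    
██·██··█····█·██·█····    
██·██·██···██·███·····    
██·██·······█···████··    
·██·█···█··█····████·█    
··██·█···██·······█···    
····█···█·█····█·██··█    
                          
                          
                          
                          
                          
                          


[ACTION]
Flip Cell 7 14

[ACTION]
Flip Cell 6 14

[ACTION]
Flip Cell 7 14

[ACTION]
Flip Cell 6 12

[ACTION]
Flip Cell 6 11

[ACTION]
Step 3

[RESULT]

Gen: 3                    
··█····██·············    
·█·····██······██·····    
··██·██···············    
······················    
········█·····██······    
·······█···█··██······    
······██·······██··██·    
······█·······██····█·    
·········█·········█··    
·█····█·██········█··█    
·█···█··█···········█·    
·█··█·····█···········    
                          
                          
                          
                          
                          
                          


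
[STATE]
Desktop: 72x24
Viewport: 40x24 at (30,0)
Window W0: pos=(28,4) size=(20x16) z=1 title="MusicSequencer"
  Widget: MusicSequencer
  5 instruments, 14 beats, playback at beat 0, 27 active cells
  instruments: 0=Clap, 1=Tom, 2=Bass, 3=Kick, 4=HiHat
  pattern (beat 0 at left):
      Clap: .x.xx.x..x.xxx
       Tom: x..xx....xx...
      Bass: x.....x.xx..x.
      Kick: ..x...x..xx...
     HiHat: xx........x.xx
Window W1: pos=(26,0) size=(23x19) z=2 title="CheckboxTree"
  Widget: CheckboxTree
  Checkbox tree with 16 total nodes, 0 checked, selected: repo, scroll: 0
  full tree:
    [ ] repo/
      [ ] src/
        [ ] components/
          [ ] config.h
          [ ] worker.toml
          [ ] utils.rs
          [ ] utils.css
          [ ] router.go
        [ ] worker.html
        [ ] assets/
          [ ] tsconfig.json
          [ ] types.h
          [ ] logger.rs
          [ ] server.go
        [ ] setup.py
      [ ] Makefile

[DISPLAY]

━━━━━━━━━━━━━━━━━━┓                     
eckboxTree        ┃                     
──────────────────┨                     
] repo/           ┃                     
[ ] src/          ┃                     
  [ ] components/ ┃                     
    [ ] config.h  ┃                     
    [ ] worker.tom┃                     
    [ ] utils.rs  ┃                     
    [ ] utils.css ┃                     
    [ ] router.go ┃                     
  [ ] worker.html ┃                     
  [ ] assets/     ┃                     
    [ ] tsconfig.j┃                     
    [ ] types.h   ┃                     
    [ ] logger.rs ┃                     
    [ ] server.go ┃                     
  [ ] setup.py    ┃                     
━━━━━━━━━━━━━━━━━━┛                     
━━━━━━━━━━━━━━━━━┛                      
                                        
                                        
                                        
                                        


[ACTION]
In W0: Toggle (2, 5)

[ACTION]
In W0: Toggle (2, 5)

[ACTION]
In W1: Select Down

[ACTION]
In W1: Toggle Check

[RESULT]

━━━━━━━━━━━━━━━━━━┓                     
eckboxTree        ┃                     
──────────────────┨                     
] repo/           ┃                     
[x] src/          ┃                     
  [x] components/ ┃                     
    [x] config.h  ┃                     
    [x] worker.tom┃                     
    [x] utils.rs  ┃                     
    [x] utils.css ┃                     
    [x] router.go ┃                     
  [x] worker.html ┃                     
  [x] assets/     ┃                     
    [x] tsconfig.j┃                     
    [x] types.h   ┃                     
    [x] logger.rs ┃                     
    [x] server.go ┃                     
  [x] setup.py    ┃                     
━━━━━━━━━━━━━━━━━━┛                     
━━━━━━━━━━━━━━━━━┛                      
                                        
                                        
                                        
                                        


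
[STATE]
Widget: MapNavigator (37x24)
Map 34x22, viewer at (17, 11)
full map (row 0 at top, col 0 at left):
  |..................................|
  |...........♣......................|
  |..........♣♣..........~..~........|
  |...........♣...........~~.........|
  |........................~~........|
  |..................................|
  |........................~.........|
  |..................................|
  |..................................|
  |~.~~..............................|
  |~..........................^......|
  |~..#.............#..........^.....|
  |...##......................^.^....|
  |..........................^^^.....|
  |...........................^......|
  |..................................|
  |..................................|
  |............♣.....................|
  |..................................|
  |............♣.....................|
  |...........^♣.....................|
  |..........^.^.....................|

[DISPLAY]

                                     
 ..................................  
 ...........♣......................  
 ..........♣♣..........~..~........  
 ...........♣...........~~.........  
 ........................~~........  
 ..................................  
 ........................~.........  
 ..................................  
 ..................................  
 ~.~~..............................  
 ~..........................^......  
 ~..#.............@..........^.....  
 ...##......................^.^....  
 ..........................^^^.....  
 ...........................^......  
 ..................................  
 ..................................  
 ............♣.....................  
 ..................................  
 ............♣.....................  
 ...........^♣.....................  
 ..........^.^.....................  
                                     


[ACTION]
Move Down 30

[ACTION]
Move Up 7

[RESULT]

 ..........♣♣..........~..~........  
 ...........♣...........~~.........  
 ........................~~........  
 ..................................  
 ........................~.........  
 ..................................  
 ..................................  
 ~.~~..............................  
 ~..........................^......  
 ~..#.............#..........^.....  
 ...##......................^.^....  
 ..........................^^^.....  
 .................@.........^......  
 ..................................  
 ..................................  
 ............♣.....................  
 ..................................  
 ............♣.....................  
 ...........^♣.....................  
 ..........^.^.....................  
                                     
                                     
                                     
                                     


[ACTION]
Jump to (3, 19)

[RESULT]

               ......................
               ......................
               ~.~~..................
               ~.....................
               ~..#.............#....
               ...##.................
               ......................
               ......................
               ......................
               ......................
               ............♣.........
               ......................
               ...@........♣.........
               ...........^♣.........
               ..........^.^.........
                                     
                                     
                                     
                                     
                                     
                                     
                                     
                                     
                                     


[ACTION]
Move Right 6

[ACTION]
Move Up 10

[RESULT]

                                     
                                     
                                     
         ............................
         ...........♣................
         ..........♣♣..........~..~..
         ...........♣...........~~...
         ........................~~..
         ............................
         ........................~...
         ............................
         ............................
         ~.~~.....@..................
         ~..........................^
         ~..#.............#..........
         ...##......................^
         ..........................^^
         ...........................^
         ............................
         ............................
         ............♣...............
         ............................
         ............♣...............
         ...........^♣...............


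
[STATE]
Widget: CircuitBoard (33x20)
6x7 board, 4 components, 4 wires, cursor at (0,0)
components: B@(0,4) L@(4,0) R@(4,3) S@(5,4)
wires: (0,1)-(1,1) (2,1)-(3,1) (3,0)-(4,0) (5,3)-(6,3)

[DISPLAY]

   0 1 2 3 4 5                   
0  [.]  ·           B            
        │                        
1       ·                        
                                 
2       ·                        
        │                        
3   ·   ·                        
    │                            
4   L           R                
                                 
5               ·   S            
                │                
6               ·                
Cursor: (0,0)                    
                                 
                                 
                                 
                                 
                                 


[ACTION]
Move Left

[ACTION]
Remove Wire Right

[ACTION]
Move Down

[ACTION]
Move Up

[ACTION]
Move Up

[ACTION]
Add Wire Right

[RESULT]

   0 1 2 3 4 5                   
0  [.]─ ·           B            
        │                        
1       ·                        
                                 
2       ·                        
        │                        
3   ·   ·                        
    │                            
4   L           R                
                                 
5               ·   S            
                │                
6               ·                
Cursor: (0,0)                    
                                 
                                 
                                 
                                 
                                 


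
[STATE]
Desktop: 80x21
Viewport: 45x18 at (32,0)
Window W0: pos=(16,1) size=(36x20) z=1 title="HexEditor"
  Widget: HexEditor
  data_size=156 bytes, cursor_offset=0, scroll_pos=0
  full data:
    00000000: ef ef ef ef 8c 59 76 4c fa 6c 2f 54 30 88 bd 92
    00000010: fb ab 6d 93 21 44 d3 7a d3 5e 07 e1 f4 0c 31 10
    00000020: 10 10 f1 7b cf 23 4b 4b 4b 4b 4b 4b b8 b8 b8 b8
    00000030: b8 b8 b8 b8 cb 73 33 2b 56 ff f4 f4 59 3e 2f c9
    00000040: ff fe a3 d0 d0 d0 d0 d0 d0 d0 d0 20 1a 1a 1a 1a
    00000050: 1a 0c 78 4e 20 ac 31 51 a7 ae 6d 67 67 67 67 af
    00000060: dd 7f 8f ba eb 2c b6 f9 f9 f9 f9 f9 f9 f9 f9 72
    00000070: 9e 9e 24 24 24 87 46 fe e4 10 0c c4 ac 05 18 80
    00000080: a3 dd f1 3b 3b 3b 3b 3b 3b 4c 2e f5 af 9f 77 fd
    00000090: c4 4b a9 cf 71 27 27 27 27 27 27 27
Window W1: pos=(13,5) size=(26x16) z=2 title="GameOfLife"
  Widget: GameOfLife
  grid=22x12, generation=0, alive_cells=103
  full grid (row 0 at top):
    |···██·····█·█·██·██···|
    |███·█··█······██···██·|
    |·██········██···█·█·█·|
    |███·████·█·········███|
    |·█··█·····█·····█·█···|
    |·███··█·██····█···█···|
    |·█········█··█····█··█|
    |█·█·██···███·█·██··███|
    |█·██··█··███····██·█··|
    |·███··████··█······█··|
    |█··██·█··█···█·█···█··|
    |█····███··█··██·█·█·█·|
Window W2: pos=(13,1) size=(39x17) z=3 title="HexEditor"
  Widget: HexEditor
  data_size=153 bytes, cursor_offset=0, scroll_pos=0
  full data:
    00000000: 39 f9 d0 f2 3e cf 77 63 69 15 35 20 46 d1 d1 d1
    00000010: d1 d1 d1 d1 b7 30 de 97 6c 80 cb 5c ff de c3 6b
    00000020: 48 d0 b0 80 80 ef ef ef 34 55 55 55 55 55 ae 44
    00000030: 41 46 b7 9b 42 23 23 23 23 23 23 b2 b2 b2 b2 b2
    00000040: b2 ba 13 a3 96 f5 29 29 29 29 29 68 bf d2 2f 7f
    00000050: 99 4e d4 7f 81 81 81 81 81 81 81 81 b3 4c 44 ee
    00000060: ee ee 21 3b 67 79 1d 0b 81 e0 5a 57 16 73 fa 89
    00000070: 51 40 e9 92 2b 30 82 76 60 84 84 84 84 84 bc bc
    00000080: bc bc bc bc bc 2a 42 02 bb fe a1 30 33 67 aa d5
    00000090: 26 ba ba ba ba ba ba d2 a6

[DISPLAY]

                                             
━━━━━━━━━━━━━━━━━━━┓                         
                   ┃                         
───────────────────┨                         
 f2 3e cf 77 63  69┃                         
 d1 b7 30 de 97  6c┃                         
 80 80 ef ef ef  34┃                         
 9b 42 23 23 23  23┃                         
 a3 96 f5 29 29  29┃                         
 7f 81 81 81 81  81┃                         
 3b 67 79 1d 0b  81┃                         
 92 2b 30 82 76  60┃                         
 bc bc 2a 42 02  bb┃                         
 ba ba ba ba d2  a6┃                         
                   ┃                         
                   ┃                         
                   ┃                         
━━━━━━━━━━━━━━━━━━━┛                         


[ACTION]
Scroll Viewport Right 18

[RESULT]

                                             
━━━━━━━━━━━━━━━━┓                            
                ┃                            
────────────────┨                            
 3e cf 77 63  69┃                            
 b7 30 de 97  6c┃                            
 80 ef ef ef  34┃                            
 42 23 23 23  23┃                            
 96 f5 29 29  29┃                            
 81 81 81 81  81┃                            
 67 79 1d 0b  81┃                            
 2b 30 82 76  60┃                            
 bc 2a 42 02  bb┃                            
 ba ba ba d2  a6┃                            
                ┃                            
                ┃                            
                ┃                            
━━━━━━━━━━━━━━━━┛                            


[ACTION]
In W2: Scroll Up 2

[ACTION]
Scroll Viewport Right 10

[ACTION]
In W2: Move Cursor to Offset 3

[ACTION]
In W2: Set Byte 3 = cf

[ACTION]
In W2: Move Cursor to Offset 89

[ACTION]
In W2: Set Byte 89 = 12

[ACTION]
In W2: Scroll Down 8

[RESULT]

                                             
━━━━━━━━━━━━━━━━┓                            
                ┃                            
────────────────┨                            
 bc 2a 42 02  bb┃                            
 ba ba ba d2  a6┃                            
                ┃                            
                ┃                            
                ┃                            
                ┃                            
                ┃                            
                ┃                            
                ┃                            
                ┃                            
                ┃                            
                ┃                            
                ┃                            
━━━━━━━━━━━━━━━━┛                            


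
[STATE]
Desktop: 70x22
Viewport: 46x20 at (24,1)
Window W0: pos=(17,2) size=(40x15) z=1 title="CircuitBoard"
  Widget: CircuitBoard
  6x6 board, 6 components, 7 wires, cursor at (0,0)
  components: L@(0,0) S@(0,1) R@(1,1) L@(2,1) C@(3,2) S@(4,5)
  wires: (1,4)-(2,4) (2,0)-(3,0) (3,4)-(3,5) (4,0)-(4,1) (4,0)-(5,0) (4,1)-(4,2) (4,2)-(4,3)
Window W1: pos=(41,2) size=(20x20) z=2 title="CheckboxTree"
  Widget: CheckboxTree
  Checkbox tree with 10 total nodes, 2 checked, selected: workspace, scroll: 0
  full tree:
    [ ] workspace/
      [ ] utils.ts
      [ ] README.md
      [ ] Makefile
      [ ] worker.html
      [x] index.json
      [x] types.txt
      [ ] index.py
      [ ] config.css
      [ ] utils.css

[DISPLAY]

                                              
━━━━━━━━━━━━━━━━━┏━━━━━━━━━━━━━━━━━━┓         
itBoard          ┃ CheckboxTree     ┃         
─────────────────┠──────────────────┨         
 2 3 4 5         ┃>[-] workspace/   ┃         
  S              ┃   [ ] utils.ts   ┃         
                 ┃   [ ] README.md  ┃         
  R           ·  ┃   [ ] Makefile   ┃         
              │  ┃   [ ] worker.html┃         
  L           ·  ┃   [x] index.json ┃         
                 ┃   [x] types.txt  ┃         
      C       · ─┃   [ ] index.py   ┃         
                 ┃   [ ] config.css ┃         
─ · ─ · ─ ·      ┃   [ ] utils.css  ┃         
                 ┃                  ┃         
━━━━━━━━━━━━━━━━━┃                  ┃         
                 ┃                  ┃         
                 ┃                  ┃         
                 ┃                  ┃         
                 ┃                  ┃         


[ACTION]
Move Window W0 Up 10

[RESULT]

itBoard                         ┃             
─────────────────┏━━━━━━━━━━━━━━━━━━┓         
 2 3 4 5         ┃ CheckboxTree     ┃         
  S              ┠──────────────────┨         
                 ┃>[-] workspace/   ┃         
  R           ·  ┃   [ ] utils.ts   ┃         
              │  ┃   [ ] README.md  ┃         
  L           ·  ┃   [ ] Makefile   ┃         
                 ┃   [ ] worker.html┃         
      C       · ─┃   [x] index.json ┃         
                 ┃   [x] types.txt  ┃         
─ · ─ · ─ ·      ┃   [ ] index.py   ┃         
                 ┃   [ ] config.css ┃         
━━━━━━━━━━━━━━━━━┃   [ ] utils.css  ┃         
                 ┃                  ┃         
                 ┃                  ┃         
                 ┃                  ┃         
                 ┃                  ┃         
                 ┃                  ┃         
                 ┃                  ┃         


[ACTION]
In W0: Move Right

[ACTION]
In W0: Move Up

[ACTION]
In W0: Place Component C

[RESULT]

itBoard                         ┃             
─────────────────┏━━━━━━━━━━━━━━━━━━┓         
 2 3 4 5         ┃ CheckboxTree     ┃         
 [C]             ┠──────────────────┨         
                 ┃>[-] workspace/   ┃         
  R           ·  ┃   [ ] utils.ts   ┃         
              │  ┃   [ ] README.md  ┃         
  L           ·  ┃   [ ] Makefile   ┃         
                 ┃   [ ] worker.html┃         
      C       · ─┃   [x] index.json ┃         
                 ┃   [x] types.txt  ┃         
─ · ─ · ─ ·      ┃   [ ] index.py   ┃         
                 ┃   [ ] config.css ┃         
━━━━━━━━━━━━━━━━━┃   [ ] utils.css  ┃         
                 ┃                  ┃         
                 ┃                  ┃         
                 ┃                  ┃         
                 ┃                  ┃         
                 ┃                  ┃         
                 ┃                  ┃         
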